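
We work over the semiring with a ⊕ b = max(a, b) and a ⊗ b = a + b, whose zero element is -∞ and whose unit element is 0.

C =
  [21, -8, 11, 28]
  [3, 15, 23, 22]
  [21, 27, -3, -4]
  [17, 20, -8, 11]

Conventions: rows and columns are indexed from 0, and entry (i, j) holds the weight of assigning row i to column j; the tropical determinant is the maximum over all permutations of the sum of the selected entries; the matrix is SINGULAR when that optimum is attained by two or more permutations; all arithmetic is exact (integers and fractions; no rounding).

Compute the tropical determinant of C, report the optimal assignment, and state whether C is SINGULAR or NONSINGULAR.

σ = (0, 1, 2, 3): 21 + 15 + (-3) + 11 = 44
σ = (0, 1, 3, 2): 21 + 15 + (-4) + (-8) = 24
σ = (0, 2, 1, 3): 21 + 23 + 27 + 11 = 82
σ = (0, 2, 3, 1): 21 + 23 + (-4) + 20 = 60
σ = (0, 3, 1, 2): 21 + 22 + 27 + (-8) = 62
σ = (0, 3, 2, 1): 21 + 22 + (-3) + 20 = 60
σ = (1, 0, 2, 3): (-8) + 3 + (-3) + 11 = 3
σ = (1, 0, 3, 2): (-8) + 3 + (-4) + (-8) = -17
σ = (1, 2, 0, 3): (-8) + 23 + 21 + 11 = 47
σ = (1, 2, 3, 0): (-8) + 23 + (-4) + 17 = 28
σ = (1, 3, 0, 2): (-8) + 22 + 21 + (-8) = 27
σ = (1, 3, 2, 0): (-8) + 22 + (-3) + 17 = 28
σ = (2, 0, 1, 3): 11 + 3 + 27 + 11 = 52
σ = (2, 0, 3, 1): 11 + 3 + (-4) + 20 = 30
σ = (2, 1, 0, 3): 11 + 15 + 21 + 11 = 58
σ = (2, 1, 3, 0): 11 + 15 + (-4) + 17 = 39
σ = (2, 3, 0, 1): 11 + 22 + 21 + 20 = 74
σ = (2, 3, 1, 0): 11 + 22 + 27 + 17 = 77
σ = (3, 0, 1, 2): 28 + 3 + 27 + (-8) = 50
σ = (3, 0, 2, 1): 28 + 3 + (-3) + 20 = 48
σ = (3, 1, 0, 2): 28 + 15 + 21 + (-8) = 56
σ = (3, 1, 2, 0): 28 + 15 + (-3) + 17 = 57
σ = (3, 2, 0, 1): 28 + 23 + 21 + 20 = 92
σ = (3, 2, 1, 0): 28 + 23 + 27 + 17 = 95
Optimal value attained by: σ = (3, 2, 1, 0).
Answer: det⊕(C) = 95; verdict: NONSINGULAR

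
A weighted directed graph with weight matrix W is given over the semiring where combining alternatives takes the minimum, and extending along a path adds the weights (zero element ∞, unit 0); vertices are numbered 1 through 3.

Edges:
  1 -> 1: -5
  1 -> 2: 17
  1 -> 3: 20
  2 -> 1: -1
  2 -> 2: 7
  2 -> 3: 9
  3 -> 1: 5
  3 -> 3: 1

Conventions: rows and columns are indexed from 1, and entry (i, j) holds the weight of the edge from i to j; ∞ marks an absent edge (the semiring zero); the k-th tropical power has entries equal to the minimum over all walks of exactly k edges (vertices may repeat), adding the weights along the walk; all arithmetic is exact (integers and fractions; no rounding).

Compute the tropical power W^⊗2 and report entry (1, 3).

W^⊗2:
  [-10, 12, 15]
  [-6, 14, 10]
  [0, 22, 2]
Key observation: the optimum is the walk 1->1->3, with weight (-5) + 20 = 15.
Optimal value attained by: walk 1->1->3.
Answer: (W^⊗2)[1][3] = 15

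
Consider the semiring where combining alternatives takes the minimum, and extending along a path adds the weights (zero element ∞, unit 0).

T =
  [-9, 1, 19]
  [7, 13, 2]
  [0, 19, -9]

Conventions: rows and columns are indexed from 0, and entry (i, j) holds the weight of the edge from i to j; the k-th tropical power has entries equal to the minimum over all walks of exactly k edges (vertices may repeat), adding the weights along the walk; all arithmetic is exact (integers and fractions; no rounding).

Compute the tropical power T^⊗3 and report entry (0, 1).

T^⊗2:
  [-18, -8, 3]
  [-2, 8, -7]
  [-9, 1, -18]
T^⊗3:
  [-27, -17, -6]
  [-11, -1, -16]
  [-18, -8, -27]
Key observation: the optimum is the walk 0->0->0->1, with weight (-9) + (-9) + 1 = -17.
Optimal value attained by: walk 0->0->0->1.
Answer: (T^⊗3)[0][1] = -17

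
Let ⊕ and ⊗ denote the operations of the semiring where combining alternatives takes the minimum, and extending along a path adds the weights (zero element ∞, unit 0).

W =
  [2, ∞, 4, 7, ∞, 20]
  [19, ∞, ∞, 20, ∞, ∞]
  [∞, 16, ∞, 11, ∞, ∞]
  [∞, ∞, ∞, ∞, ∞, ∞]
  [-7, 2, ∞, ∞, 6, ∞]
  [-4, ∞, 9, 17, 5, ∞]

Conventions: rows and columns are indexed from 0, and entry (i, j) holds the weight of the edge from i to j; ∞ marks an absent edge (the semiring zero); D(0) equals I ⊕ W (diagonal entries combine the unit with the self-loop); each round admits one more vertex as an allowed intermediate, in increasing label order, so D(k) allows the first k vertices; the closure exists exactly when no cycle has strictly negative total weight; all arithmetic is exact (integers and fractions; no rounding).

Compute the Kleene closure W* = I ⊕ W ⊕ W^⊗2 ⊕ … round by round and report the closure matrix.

D(0):
  [0, ∞, 4, 7, ∞, 20]
  [19, 0, ∞, 20, ∞, ∞]
  [∞, 16, 0, 11, ∞, ∞]
  [∞, ∞, ∞, 0, ∞, ∞]
  [-7, 2, ∞, ∞, 0, ∞]
  [-4, ∞, 9, 17, 5, 0]
D(1):
  [0, ∞, 4, 7, ∞, 20]
  [19, 0, 23, 20, ∞, 39]
  [∞, 16, 0, 11, ∞, ∞]
  [∞, ∞, ∞, 0, ∞, ∞]
  [-7, 2, -3, 0, 0, 13]
  [-4, ∞, 0, 3, 5, 0]
D(2):
  [0, ∞, 4, 7, ∞, 20]
  [19, 0, 23, 20, ∞, 39]
  [35, 16, 0, 11, ∞, 55]
  [∞, ∞, ∞, 0, ∞, ∞]
  [-7, 2, -3, 0, 0, 13]
  [-4, ∞, 0, 3, 5, 0]
D(3):
  [0, 20, 4, 7, ∞, 20]
  [19, 0, 23, 20, ∞, 39]
  [35, 16, 0, 11, ∞, 55]
  [∞, ∞, ∞, 0, ∞, ∞]
  [-7, 2, -3, 0, 0, 13]
  [-4, 16, 0, 3, 5, 0]
D(4):
  [0, 20, 4, 7, ∞, 20]
  [19, 0, 23, 20, ∞, 39]
  [35, 16, 0, 11, ∞, 55]
  [∞, ∞, ∞, 0, ∞, ∞]
  [-7, 2, -3, 0, 0, 13]
  [-4, 16, 0, 3, 5, 0]
D(5):
  [0, 20, 4, 7, ∞, 20]
  [19, 0, 23, 20, ∞, 39]
  [35, 16, 0, 11, ∞, 55]
  [∞, ∞, ∞, 0, ∞, ∞]
  [-7, 2, -3, 0, 0, 13]
  [-4, 7, 0, 3, 5, 0]
D(6):
  [0, 20, 4, 7, 25, 20]
  [19, 0, 23, 20, 44, 39]
  [35, 16, 0, 11, 60, 55]
  [∞, ∞, ∞, 0, ∞, ∞]
  [-7, 2, -3, 0, 0, 13]
  [-4, 7, 0, 3, 5, 0]
Answer: W* = [[0, 20, 4, 7, 25, 20], [19, 0, 23, 20, 44, 39], [35, 16, 0, 11, 60, 55], [∞, ∞, ∞, 0, ∞, ∞], [-7, 2, -3, 0, 0, 13], [-4, 7, 0, 3, 5, 0]]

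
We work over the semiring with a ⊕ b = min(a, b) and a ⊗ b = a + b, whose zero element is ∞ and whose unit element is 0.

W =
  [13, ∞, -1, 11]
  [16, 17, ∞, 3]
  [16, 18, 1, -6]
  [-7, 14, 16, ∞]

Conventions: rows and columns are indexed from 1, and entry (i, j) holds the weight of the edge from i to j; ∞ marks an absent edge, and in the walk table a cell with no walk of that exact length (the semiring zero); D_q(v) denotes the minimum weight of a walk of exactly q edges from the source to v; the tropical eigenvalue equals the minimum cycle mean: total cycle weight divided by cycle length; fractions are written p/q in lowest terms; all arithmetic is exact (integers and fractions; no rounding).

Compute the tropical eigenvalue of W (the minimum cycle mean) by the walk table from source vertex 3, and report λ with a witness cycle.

q=0: [∞, ∞, 0, ∞]
q=1: [16, 18, 1, -6]
q=2: [-13, 8, 2, -5]
q=3: [-12, 9, -14, -4]
q=4: [-11, 4, -13, -20]
Optimal cycle mean attained by: cycle 1->3->4->1, total (-1) + (-6) + (-7), length 3.
Answer: λ = -14/3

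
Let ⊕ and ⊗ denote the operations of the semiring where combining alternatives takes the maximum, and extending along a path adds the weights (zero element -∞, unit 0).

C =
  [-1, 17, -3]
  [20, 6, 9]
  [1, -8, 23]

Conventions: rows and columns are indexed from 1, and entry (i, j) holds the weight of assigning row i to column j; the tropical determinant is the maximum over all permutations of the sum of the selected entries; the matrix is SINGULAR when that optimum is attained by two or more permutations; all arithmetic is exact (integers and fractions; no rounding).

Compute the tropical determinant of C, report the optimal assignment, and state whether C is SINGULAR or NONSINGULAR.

σ = (1, 2, 3): (-1) + 6 + 23 = 28
σ = (1, 3, 2): (-1) + 9 + (-8) = 0
σ = (2, 1, 3): 17 + 20 + 23 = 60
σ = (2, 3, 1): 17 + 9 + 1 = 27
σ = (3, 1, 2): (-3) + 20 + (-8) = 9
σ = (3, 2, 1): (-3) + 6 + 1 = 4
Optimal value attained by: σ = (2, 1, 3).
Answer: det⊕(C) = 60; verdict: NONSINGULAR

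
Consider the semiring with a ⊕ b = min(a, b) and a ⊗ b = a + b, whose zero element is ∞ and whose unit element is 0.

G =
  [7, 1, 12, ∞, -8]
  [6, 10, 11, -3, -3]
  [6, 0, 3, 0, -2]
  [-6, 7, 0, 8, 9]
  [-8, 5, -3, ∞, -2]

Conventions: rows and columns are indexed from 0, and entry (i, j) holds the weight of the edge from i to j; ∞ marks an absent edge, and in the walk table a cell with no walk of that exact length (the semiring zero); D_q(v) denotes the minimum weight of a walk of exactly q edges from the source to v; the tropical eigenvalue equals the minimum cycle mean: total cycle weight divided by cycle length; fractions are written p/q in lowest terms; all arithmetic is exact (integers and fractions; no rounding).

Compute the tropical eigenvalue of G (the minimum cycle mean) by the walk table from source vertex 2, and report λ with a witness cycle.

q=0: [∞, ∞, 0, ∞, ∞]
q=1: [6, 0, 3, 0, -2]
q=2: [-10, 3, -5, -3, -4]
q=3: [-12, -9, -7, -5, -18]
q=4: [-26, -13, -21, -12, -20]
q=5: [-28, -25, -23, -21, -34]
Optimal cycle mean attained by: cycle 0->4->0, total (-8) + (-8), length 2.
Answer: λ = -8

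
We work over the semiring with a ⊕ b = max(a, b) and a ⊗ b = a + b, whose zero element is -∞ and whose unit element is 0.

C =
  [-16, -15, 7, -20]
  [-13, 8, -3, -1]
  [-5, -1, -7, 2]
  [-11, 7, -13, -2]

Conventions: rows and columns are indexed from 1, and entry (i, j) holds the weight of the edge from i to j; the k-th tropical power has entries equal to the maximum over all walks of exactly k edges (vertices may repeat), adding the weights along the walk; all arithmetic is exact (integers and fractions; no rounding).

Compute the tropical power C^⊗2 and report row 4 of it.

C^⊗2:
  [2, 6, 0, 9]
  [-5, 16, 5, 7]
  [-9, 9, 2, 0]
  [-6, 15, 4, 6]
Answer: row 4 of C^⊗2 = [-6, 15, 4, 6]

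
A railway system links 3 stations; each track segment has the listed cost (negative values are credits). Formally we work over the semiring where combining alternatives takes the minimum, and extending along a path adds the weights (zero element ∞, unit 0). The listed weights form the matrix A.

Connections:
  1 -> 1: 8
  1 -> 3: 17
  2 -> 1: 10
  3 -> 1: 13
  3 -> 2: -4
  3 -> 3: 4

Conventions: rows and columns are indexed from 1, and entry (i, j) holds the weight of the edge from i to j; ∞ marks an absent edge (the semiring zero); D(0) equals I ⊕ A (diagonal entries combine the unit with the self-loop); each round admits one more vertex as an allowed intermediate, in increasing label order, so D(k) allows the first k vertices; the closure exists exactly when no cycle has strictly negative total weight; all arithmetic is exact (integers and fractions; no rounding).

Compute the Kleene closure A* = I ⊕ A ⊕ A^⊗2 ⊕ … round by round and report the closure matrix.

D(0):
  [0, ∞, 17]
  [10, 0, ∞]
  [13, -4, 0]
D(1):
  [0, ∞, 17]
  [10, 0, 27]
  [13, -4, 0]
D(2):
  [0, ∞, 17]
  [10, 0, 27]
  [6, -4, 0]
D(3):
  [0, 13, 17]
  [10, 0, 27]
  [6, -4, 0]
Answer: A* = [[0, 13, 17], [10, 0, 27], [6, -4, 0]]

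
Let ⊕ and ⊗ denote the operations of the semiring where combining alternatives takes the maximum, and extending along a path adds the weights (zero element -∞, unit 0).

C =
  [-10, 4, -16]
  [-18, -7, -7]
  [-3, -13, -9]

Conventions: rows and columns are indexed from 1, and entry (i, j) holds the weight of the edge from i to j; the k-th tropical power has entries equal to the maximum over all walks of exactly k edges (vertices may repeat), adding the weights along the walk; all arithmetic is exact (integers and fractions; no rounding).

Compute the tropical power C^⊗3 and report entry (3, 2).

C^⊗2:
  [-14, -3, -3]
  [-10, -14, -14]
  [-12, 1, -18]
C^⊗3:
  [-6, -10, -10]
  [-17, -6, -21]
  [-17, -6, -6]
Key observation: the optimum is the walk 3->1->2->2, with weight (-3) + 4 + (-7) = -6.
Optimal value attained by: walk 3->1->2->2.
Answer: (C^⊗3)[3][2] = -6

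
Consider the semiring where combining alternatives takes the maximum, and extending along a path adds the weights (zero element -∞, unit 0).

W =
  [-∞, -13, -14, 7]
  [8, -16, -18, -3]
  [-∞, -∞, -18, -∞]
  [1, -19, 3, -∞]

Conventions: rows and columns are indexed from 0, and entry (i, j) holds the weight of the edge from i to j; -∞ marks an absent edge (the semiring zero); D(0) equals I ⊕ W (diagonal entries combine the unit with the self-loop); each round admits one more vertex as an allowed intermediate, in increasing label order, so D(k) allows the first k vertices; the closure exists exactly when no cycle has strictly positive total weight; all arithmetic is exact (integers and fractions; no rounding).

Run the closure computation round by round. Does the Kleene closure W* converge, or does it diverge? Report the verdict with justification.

D(0):
  [0, -13, -14, 7]
  [8, 0, -18, -3]
  [-∞, -∞, 0, -∞]
  [1, -19, 3, 0]
Detection: at round 1, diagonal entry (3, 3) turns strictly positive.
Key observation: the cycle 3->0->3 has total weight 1 + 7, which is strictly positive.
Answer: DIVERGES — positive cycle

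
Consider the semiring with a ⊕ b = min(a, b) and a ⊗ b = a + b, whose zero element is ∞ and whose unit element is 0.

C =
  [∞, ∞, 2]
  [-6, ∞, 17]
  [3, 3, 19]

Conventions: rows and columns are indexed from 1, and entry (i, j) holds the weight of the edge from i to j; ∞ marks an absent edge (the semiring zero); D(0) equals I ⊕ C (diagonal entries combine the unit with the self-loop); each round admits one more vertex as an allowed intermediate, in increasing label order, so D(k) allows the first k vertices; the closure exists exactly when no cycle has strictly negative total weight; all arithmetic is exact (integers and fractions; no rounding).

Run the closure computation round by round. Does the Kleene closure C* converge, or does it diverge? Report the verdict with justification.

D(0):
  [0, ∞, 2]
  [-6, 0, 17]
  [3, 3, 0]
D(1):
  [0, ∞, 2]
  [-6, 0, -4]
  [3, 3, 0]
Detection: at round 2, diagonal entry (3, 3) turns strictly negative.
Key observation: the cycle 3->2->1->3 has total weight 3 + (-6) + 2, which is strictly negative.
Answer: DIVERGES — negative cycle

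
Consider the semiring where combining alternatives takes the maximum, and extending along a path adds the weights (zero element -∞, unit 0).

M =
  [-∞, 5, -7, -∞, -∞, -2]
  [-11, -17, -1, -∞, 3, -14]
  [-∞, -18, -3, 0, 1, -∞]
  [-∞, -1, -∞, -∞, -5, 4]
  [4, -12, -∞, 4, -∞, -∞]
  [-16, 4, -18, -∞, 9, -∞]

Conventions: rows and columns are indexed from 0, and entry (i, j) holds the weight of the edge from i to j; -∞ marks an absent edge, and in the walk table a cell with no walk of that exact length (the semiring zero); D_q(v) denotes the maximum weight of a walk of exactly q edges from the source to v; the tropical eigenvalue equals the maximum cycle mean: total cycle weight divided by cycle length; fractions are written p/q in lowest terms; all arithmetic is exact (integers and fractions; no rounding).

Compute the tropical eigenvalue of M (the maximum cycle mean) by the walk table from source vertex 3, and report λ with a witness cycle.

q=0: [-∞, -∞, -∞, 0, -∞, -∞]
q=1: [-∞, -1, -∞, -∞, -5, 4]
q=2: [-1, 8, -2, -1, 13, -15]
q=3: [17, 4, 7, 17, 11, 3]
q=4: [15, 22, 10, 15, 12, 21]
q=5: [16, 25, 21, 16, 30, 19]
q=6: [34, 23, 24, 34, 28, 20]
Optimal cycle mean attained by: cycle 3->5->4->3, total 4 + 9 + 4, length 3.
Answer: λ = 17/3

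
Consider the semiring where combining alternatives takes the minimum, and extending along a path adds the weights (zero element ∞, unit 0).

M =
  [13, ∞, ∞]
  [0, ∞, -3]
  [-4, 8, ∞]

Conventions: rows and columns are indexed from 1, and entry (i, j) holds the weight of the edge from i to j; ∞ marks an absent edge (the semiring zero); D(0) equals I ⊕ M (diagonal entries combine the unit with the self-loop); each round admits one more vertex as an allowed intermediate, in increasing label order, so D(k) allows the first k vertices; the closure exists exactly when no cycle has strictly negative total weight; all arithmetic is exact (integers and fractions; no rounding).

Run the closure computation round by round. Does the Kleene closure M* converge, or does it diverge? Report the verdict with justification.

D(0):
  [0, ∞, ∞]
  [0, 0, -3]
  [-4, 8, 0]
D(1):
  [0, ∞, ∞]
  [0, 0, -3]
  [-4, 8, 0]
D(2):
  [0, ∞, ∞]
  [0, 0, -3]
  [-4, 8, 0]
D(3):
  [0, ∞, ∞]
  [-7, 0, -3]
  [-4, 8, 0]
Key observation: every diagonal entry stays at the unit through all rounds, so no improving cycle exists.
Answer: CONVERGES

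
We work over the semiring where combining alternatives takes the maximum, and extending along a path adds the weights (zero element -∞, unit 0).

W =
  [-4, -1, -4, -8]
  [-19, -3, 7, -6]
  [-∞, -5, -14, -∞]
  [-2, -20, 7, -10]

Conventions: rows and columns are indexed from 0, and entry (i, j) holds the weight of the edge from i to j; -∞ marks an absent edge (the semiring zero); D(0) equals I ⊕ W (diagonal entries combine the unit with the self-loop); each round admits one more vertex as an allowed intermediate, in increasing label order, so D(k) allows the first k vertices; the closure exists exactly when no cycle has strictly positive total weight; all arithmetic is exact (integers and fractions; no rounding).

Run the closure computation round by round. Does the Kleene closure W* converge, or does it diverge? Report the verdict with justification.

D(0):
  [0, -1, -4, -8]
  [-19, 0, 7, -6]
  [-∞, -5, 0, -∞]
  [-2, -20, 7, 0]
D(1):
  [0, -1, -4, -8]
  [-19, 0, 7, -6]
  [-∞, -5, 0, -∞]
  [-2, -3, 7, 0]
Detection: at round 2, diagonal entry (2, 2) turns strictly positive.
Key observation: the cycle 2->1->2 has total weight (-5) + 7, which is strictly positive.
Answer: DIVERGES — positive cycle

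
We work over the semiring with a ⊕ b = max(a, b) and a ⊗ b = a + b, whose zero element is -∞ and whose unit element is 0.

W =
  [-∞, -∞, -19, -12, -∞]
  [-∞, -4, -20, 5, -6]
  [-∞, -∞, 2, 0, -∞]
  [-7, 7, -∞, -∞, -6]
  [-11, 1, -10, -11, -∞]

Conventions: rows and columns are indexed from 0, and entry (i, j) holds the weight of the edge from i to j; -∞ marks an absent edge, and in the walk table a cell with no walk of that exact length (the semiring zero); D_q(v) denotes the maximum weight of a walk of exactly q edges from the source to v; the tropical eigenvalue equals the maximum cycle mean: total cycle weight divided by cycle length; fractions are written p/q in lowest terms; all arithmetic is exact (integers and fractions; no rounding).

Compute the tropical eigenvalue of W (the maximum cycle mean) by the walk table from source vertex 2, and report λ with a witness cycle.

q=0: [-∞, -∞, 0, -∞, -∞]
q=1: [-∞, -∞, 2, 0, -∞]
q=2: [-7, 7, 4, 2, -6]
q=3: [-5, 9, 6, 12, 1]
q=4: [5, 19, 8, 14, 6]
q=5: [7, 21, 10, 24, 13]
Optimal cycle mean attained by: cycle 1->3->1, total 5 + 7, length 2.
Answer: λ = 6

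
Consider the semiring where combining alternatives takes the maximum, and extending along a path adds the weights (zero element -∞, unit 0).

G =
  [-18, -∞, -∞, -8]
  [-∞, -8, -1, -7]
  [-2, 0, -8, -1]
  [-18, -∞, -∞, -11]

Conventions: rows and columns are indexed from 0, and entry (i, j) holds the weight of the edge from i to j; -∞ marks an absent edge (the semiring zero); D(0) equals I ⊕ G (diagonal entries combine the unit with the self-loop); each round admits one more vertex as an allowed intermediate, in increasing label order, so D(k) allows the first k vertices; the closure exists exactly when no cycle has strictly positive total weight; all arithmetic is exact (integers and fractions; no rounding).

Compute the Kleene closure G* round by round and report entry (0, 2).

D(0):
  [0, -∞, -∞, -8]
  [-∞, 0, -1, -7]
  [-2, 0, 0, -1]
  [-18, -∞, -∞, 0]
D(1):
  [0, -∞, -∞, -8]
  [-∞, 0, -1, -7]
  [-2, 0, 0, -1]
  [-18, -∞, -∞, 0]
D(2):
  [0, -∞, -∞, -8]
  [-∞, 0, -1, -7]
  [-2, 0, 0, -1]
  [-18, -∞, -∞, 0]
D(3):
  [0, -∞, -∞, -8]
  [-3, 0, -1, -2]
  [-2, 0, 0, -1]
  [-18, -∞, -∞, 0]
D(4):
  [0, -∞, -∞, -8]
  [-3, 0, -1, -2]
  [-2, 0, 0, -1]
  [-18, -∞, -∞, 0]
Answer: G*[0][2] = -∞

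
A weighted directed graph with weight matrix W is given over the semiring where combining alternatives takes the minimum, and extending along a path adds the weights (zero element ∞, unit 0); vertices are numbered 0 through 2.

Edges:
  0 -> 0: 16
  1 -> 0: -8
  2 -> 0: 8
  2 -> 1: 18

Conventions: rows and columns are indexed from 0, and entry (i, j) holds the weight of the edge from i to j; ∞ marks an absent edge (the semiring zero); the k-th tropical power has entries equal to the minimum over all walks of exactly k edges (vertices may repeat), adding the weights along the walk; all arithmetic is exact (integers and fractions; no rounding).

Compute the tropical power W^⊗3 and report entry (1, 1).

W^⊗2:
  [32, ∞, ∞]
  [8, ∞, ∞]
  [10, ∞, ∞]
W^⊗3:
  [48, ∞, ∞]
  [24, ∞, ∞]
  [26, ∞, ∞]
Key observation: no walk of exactly 3 edges connects these vertices, so the entry is the semiring zero.
Answer: (W^⊗3)[1][1] = ∞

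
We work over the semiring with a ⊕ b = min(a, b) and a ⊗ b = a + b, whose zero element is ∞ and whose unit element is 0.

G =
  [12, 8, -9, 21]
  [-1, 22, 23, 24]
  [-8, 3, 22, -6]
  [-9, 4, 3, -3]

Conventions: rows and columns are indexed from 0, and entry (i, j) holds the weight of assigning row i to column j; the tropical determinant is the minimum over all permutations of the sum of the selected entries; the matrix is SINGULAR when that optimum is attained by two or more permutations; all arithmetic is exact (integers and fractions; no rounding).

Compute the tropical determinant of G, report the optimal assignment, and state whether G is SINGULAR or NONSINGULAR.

σ = (0, 1, 2, 3): 12 + 22 + 22 + (-3) = 53
σ = (0, 1, 3, 2): 12 + 22 + (-6) + 3 = 31
σ = (0, 2, 1, 3): 12 + 23 + 3 + (-3) = 35
σ = (0, 2, 3, 1): 12 + 23 + (-6) + 4 = 33
σ = (0, 3, 1, 2): 12 + 24 + 3 + 3 = 42
σ = (0, 3, 2, 1): 12 + 24 + 22 + 4 = 62
σ = (1, 0, 2, 3): 8 + (-1) + 22 + (-3) = 26
σ = (1, 0, 3, 2): 8 + (-1) + (-6) + 3 = 4
σ = (1, 2, 0, 3): 8 + 23 + (-8) + (-3) = 20
σ = (1, 2, 3, 0): 8 + 23 + (-6) + (-9) = 16
σ = (1, 3, 0, 2): 8 + 24 + (-8) + 3 = 27
σ = (1, 3, 2, 0): 8 + 24 + 22 + (-9) = 45
σ = (2, 0, 1, 3): (-9) + (-1) + 3 + (-3) = -10
σ = (2, 0, 3, 1): (-9) + (-1) + (-6) + 4 = -12
σ = (2, 1, 0, 3): (-9) + 22 + (-8) + (-3) = 2
σ = (2, 1, 3, 0): (-9) + 22 + (-6) + (-9) = -2
σ = (2, 3, 0, 1): (-9) + 24 + (-8) + 4 = 11
σ = (2, 3, 1, 0): (-9) + 24 + 3 + (-9) = 9
σ = (3, 0, 1, 2): 21 + (-1) + 3 + 3 = 26
σ = (3, 0, 2, 1): 21 + (-1) + 22 + 4 = 46
σ = (3, 1, 0, 2): 21 + 22 + (-8) + 3 = 38
σ = (3, 1, 2, 0): 21 + 22 + 22 + (-9) = 56
σ = (3, 2, 0, 1): 21 + 23 + (-8) + 4 = 40
σ = (3, 2, 1, 0): 21 + 23 + 3 + (-9) = 38
Optimal value attained by: σ = (2, 0, 3, 1).
Answer: det⊕(G) = -12; verdict: NONSINGULAR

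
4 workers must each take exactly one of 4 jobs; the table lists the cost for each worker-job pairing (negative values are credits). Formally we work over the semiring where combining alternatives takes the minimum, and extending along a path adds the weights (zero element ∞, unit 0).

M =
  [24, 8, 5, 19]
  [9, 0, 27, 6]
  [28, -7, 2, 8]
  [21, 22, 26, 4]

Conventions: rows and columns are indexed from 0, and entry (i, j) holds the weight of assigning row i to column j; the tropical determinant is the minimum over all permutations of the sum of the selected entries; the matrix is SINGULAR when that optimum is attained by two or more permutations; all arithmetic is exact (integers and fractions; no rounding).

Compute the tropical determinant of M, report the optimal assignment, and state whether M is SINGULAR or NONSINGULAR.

σ = (0, 1, 2, 3): 24 + 0 + 2 + 4 = 30
σ = (0, 1, 3, 2): 24 + 0 + 8 + 26 = 58
σ = (0, 2, 1, 3): 24 + 27 + (-7) + 4 = 48
σ = (0, 2, 3, 1): 24 + 27 + 8 + 22 = 81
σ = (0, 3, 1, 2): 24 + 6 + (-7) + 26 = 49
σ = (0, 3, 2, 1): 24 + 6 + 2 + 22 = 54
σ = (1, 0, 2, 3): 8 + 9 + 2 + 4 = 23
σ = (1, 0, 3, 2): 8 + 9 + 8 + 26 = 51
σ = (1, 2, 0, 3): 8 + 27 + 28 + 4 = 67
σ = (1, 2, 3, 0): 8 + 27 + 8 + 21 = 64
σ = (1, 3, 0, 2): 8 + 6 + 28 + 26 = 68
σ = (1, 3, 2, 0): 8 + 6 + 2 + 21 = 37
σ = (2, 0, 1, 3): 5 + 9 + (-7) + 4 = 11
σ = (2, 0, 3, 1): 5 + 9 + 8 + 22 = 44
σ = (2, 1, 0, 3): 5 + 0 + 28 + 4 = 37
σ = (2, 1, 3, 0): 5 + 0 + 8 + 21 = 34
σ = (2, 3, 0, 1): 5 + 6 + 28 + 22 = 61
σ = (2, 3, 1, 0): 5 + 6 + (-7) + 21 = 25
σ = (3, 0, 1, 2): 19 + 9 + (-7) + 26 = 47
σ = (3, 0, 2, 1): 19 + 9 + 2 + 22 = 52
σ = (3, 1, 0, 2): 19 + 0 + 28 + 26 = 73
σ = (3, 1, 2, 0): 19 + 0 + 2 + 21 = 42
σ = (3, 2, 0, 1): 19 + 27 + 28 + 22 = 96
σ = (3, 2, 1, 0): 19 + 27 + (-7) + 21 = 60
Optimal value attained by: σ = (2, 0, 1, 3).
Answer: det⊕(M) = 11; verdict: NONSINGULAR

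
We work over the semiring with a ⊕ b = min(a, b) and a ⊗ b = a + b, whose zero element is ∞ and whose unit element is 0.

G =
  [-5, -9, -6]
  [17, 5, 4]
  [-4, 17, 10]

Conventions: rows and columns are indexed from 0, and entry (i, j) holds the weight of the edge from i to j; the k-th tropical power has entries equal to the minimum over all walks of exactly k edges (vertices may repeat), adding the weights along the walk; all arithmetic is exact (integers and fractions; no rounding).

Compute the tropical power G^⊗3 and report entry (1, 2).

G^⊗2:
  [-10, -14, -11]
  [0, 8, 9]
  [-9, -13, -10]
G^⊗3:
  [-15, -19, -16]
  [-5, -9, -6]
  [-14, -18, -15]
Key observation: the optimum is the walk 1->2->0->2, with weight 4 + (-4) + (-6) = -6.
Optimal value attained by: walk 1->2->0->2.
Answer: (G^⊗3)[1][2] = -6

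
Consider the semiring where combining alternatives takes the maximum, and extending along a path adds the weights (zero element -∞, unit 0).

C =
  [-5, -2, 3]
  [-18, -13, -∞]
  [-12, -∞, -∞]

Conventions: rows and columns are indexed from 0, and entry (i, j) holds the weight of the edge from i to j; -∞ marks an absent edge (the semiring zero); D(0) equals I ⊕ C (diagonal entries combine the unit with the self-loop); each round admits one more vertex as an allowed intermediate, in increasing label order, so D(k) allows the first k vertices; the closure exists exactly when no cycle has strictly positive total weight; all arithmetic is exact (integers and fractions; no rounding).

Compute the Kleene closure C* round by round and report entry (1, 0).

D(0):
  [0, -2, 3]
  [-18, 0, -∞]
  [-12, -∞, 0]
D(1):
  [0, -2, 3]
  [-18, 0, -15]
  [-12, -14, 0]
D(2):
  [0, -2, 3]
  [-18, 0, -15]
  [-12, -14, 0]
D(3):
  [0, -2, 3]
  [-18, 0, -15]
  [-12, -14, 0]
Answer: C*[1][0] = -18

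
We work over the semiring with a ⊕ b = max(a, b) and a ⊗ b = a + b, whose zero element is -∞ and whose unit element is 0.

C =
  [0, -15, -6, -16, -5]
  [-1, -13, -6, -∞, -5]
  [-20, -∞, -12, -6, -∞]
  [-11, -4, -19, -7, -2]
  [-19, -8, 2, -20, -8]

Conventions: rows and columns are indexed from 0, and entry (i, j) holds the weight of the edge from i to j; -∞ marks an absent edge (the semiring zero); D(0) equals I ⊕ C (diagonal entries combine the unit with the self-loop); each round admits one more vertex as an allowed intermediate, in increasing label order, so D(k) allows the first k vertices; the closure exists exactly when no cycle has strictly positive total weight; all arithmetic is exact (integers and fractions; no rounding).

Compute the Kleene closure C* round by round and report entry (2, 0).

D(0):
  [0, -15, -6, -16, -5]
  [-1, 0, -6, -∞, -5]
  [-20, -∞, 0, -6, -∞]
  [-11, -4, -19, 0, -2]
  [-19, -8, 2, -20, 0]
D(1):
  [0, -15, -6, -16, -5]
  [-1, 0, -6, -17, -5]
  [-20, -35, 0, -6, -25]
  [-11, -4, -17, 0, -2]
  [-19, -8, 2, -20, 0]
D(2):
  [0, -15, -6, -16, -5]
  [-1, 0, -6, -17, -5]
  [-20, -35, 0, -6, -25]
  [-5, -4, -10, 0, -2]
  [-9, -8, 2, -20, 0]
D(3):
  [0, -15, -6, -12, -5]
  [-1, 0, -6, -12, -5]
  [-20, -35, 0, -6, -25]
  [-5, -4, -10, 0, -2]
  [-9, -8, 2, -4, 0]
D(4):
  [0, -15, -6, -12, -5]
  [-1, 0, -6, -12, -5]
  [-11, -10, 0, -6, -8]
  [-5, -4, -10, 0, -2]
  [-9, -8, 2, -4, 0]
D(5):
  [0, -13, -3, -9, -5]
  [-1, 0, -3, -9, -5]
  [-11, -10, 0, -6, -8]
  [-5, -4, 0, 0, -2]
  [-9, -8, 2, -4, 0]
Answer: C*[2][0] = -11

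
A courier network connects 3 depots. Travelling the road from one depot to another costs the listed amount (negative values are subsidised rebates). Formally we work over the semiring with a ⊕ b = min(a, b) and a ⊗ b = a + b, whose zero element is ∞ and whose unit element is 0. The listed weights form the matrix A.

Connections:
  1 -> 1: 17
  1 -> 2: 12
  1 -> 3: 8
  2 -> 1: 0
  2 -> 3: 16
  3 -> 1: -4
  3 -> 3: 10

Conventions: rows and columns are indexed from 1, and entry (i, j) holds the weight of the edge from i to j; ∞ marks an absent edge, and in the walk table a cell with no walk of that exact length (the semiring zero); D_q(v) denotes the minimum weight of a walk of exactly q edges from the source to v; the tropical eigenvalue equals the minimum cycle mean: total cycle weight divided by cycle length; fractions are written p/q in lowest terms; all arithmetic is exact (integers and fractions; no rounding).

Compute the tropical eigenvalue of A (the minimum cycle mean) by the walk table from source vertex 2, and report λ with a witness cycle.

q=0: [∞, 0, ∞]
q=1: [0, ∞, 16]
q=2: [12, 12, 8]
q=3: [4, 24, 18]
Optimal cycle mean attained by: cycle 1->3->1, total 8 + (-4), length 2.
Answer: λ = 2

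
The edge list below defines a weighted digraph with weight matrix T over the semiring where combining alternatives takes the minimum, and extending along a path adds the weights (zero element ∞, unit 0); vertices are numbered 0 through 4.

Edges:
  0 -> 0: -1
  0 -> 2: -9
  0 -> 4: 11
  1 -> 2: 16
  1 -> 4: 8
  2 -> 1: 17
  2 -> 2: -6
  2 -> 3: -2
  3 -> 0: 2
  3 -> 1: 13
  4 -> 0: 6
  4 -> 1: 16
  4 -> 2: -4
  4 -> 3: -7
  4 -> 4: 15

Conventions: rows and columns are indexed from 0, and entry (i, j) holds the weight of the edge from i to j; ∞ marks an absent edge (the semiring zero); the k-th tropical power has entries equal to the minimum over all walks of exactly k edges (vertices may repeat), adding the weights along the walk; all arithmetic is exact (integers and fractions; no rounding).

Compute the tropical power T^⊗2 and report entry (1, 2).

T^⊗2:
  [-2, 8, -15, -11, 10]
  [14, 24, 4, 1, 23]
  [0, 11, -12, -8, 25]
  [1, ∞, -7, ∞, 13]
  [-5, 6, -10, -6, 17]
Key observation: the optimum is the walk 1->4->2, with weight 8 + (-4) = 4.
Optimal value attained by: walk 1->4->2.
Answer: (T^⊗2)[1][2] = 4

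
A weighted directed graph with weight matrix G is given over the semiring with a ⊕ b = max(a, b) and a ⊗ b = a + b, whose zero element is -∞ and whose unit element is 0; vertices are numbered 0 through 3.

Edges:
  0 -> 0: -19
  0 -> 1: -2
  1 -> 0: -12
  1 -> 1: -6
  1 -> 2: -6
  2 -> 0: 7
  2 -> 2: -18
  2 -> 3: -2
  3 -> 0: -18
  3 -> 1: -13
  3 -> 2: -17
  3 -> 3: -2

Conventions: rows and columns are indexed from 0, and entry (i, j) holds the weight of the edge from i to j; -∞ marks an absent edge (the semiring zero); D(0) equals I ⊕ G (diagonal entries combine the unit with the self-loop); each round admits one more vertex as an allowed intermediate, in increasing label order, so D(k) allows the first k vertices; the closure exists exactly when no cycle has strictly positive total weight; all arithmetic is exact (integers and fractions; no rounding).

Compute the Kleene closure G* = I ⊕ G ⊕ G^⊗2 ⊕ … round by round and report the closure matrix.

D(0):
  [0, -2, -∞, -∞]
  [-12, 0, -6, -∞]
  [7, -∞, 0, -2]
  [-18, -13, -17, 0]
D(1):
  [0, -2, -∞, -∞]
  [-12, 0, -6, -∞]
  [7, 5, 0, -2]
  [-18, -13, -17, 0]
D(2):
  [0, -2, -8, -∞]
  [-12, 0, -6, -∞]
  [7, 5, 0, -2]
  [-18, -13, -17, 0]
D(3):
  [0, -2, -8, -10]
  [1, 0, -6, -8]
  [7, 5, 0, -2]
  [-10, -12, -17, 0]
D(4):
  [0, -2, -8, -10]
  [1, 0, -6, -8]
  [7, 5, 0, -2]
  [-10, -12, -17, 0]
Answer: G* = [[0, -2, -8, -10], [1, 0, -6, -8], [7, 5, 0, -2], [-10, -12, -17, 0]]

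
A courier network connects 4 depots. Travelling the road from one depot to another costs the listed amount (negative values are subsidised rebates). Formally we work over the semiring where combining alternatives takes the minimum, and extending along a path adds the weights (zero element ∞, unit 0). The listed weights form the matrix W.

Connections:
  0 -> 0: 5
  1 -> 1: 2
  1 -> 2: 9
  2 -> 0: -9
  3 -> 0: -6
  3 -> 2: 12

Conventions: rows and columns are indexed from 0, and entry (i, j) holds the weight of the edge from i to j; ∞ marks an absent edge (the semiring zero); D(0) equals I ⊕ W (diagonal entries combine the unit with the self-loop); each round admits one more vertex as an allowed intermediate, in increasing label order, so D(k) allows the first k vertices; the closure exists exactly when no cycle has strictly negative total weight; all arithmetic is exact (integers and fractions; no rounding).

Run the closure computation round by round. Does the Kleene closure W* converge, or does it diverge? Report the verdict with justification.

D(0):
  [0, ∞, ∞, ∞]
  [∞, 0, 9, ∞]
  [-9, ∞, 0, ∞]
  [-6, ∞, 12, 0]
D(1):
  [0, ∞, ∞, ∞]
  [∞, 0, 9, ∞]
  [-9, ∞, 0, ∞]
  [-6, ∞, 12, 0]
D(2):
  [0, ∞, ∞, ∞]
  [∞, 0, 9, ∞]
  [-9, ∞, 0, ∞]
  [-6, ∞, 12, 0]
D(3):
  [0, ∞, ∞, ∞]
  [0, 0, 9, ∞]
  [-9, ∞, 0, ∞]
  [-6, ∞, 12, 0]
D(4):
  [0, ∞, ∞, ∞]
  [0, 0, 9, ∞]
  [-9, ∞, 0, ∞]
  [-6, ∞, 12, 0]
Key observation: every diagonal entry stays at the unit through all rounds, so no improving cycle exists.
Answer: CONVERGES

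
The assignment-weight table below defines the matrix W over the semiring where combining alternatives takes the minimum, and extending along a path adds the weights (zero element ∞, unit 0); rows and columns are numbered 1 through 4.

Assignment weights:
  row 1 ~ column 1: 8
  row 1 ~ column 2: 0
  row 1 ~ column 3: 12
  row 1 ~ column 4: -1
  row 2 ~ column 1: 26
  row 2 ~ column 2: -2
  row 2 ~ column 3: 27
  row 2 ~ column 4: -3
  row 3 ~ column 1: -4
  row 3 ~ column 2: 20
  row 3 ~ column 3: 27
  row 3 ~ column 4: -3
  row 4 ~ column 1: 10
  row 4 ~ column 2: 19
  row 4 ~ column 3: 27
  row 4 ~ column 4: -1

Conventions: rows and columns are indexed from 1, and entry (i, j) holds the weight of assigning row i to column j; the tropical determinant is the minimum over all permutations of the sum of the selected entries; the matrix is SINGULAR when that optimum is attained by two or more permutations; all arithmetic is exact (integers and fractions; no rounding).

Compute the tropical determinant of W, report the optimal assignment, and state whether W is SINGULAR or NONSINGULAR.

σ = (1, 2, 3, 4): 8 + (-2) + 27 + (-1) = 32
σ = (1, 2, 4, 3): 8 + (-2) + (-3) + 27 = 30
σ = (1, 3, 2, 4): 8 + 27 + 20 + (-1) = 54
σ = (1, 3, 4, 2): 8 + 27 + (-3) + 19 = 51
σ = (1, 4, 2, 3): 8 + (-3) + 20 + 27 = 52
σ = (1, 4, 3, 2): 8 + (-3) + 27 + 19 = 51
σ = (2, 1, 3, 4): 0 + 26 + 27 + (-1) = 52
σ = (2, 1, 4, 3): 0 + 26 + (-3) + 27 = 50
σ = (2, 3, 1, 4): 0 + 27 + (-4) + (-1) = 22
σ = (2, 3, 4, 1): 0 + 27 + (-3) + 10 = 34
σ = (2, 4, 1, 3): 0 + (-3) + (-4) + 27 = 20
σ = (2, 4, 3, 1): 0 + (-3) + 27 + 10 = 34
σ = (3, 1, 2, 4): 12 + 26 + 20 + (-1) = 57
σ = (3, 1, 4, 2): 12 + 26 + (-3) + 19 = 54
σ = (3, 2, 1, 4): 12 + (-2) + (-4) + (-1) = 5
σ = (3, 2, 4, 1): 12 + (-2) + (-3) + 10 = 17
σ = (3, 4, 1, 2): 12 + (-3) + (-4) + 19 = 24
σ = (3, 4, 2, 1): 12 + (-3) + 20 + 10 = 39
σ = (4, 1, 2, 3): (-1) + 26 + 20 + 27 = 72
σ = (4, 1, 3, 2): (-1) + 26 + 27 + 19 = 71
σ = (4, 2, 1, 3): (-1) + (-2) + (-4) + 27 = 20
σ = (4, 2, 3, 1): (-1) + (-2) + 27 + 10 = 34
σ = (4, 3, 1, 2): (-1) + 27 + (-4) + 19 = 41
σ = (4, 3, 2, 1): (-1) + 27 + 20 + 10 = 56
Optimal value attained by: σ = (3, 2, 1, 4).
Answer: det⊕(W) = 5; verdict: NONSINGULAR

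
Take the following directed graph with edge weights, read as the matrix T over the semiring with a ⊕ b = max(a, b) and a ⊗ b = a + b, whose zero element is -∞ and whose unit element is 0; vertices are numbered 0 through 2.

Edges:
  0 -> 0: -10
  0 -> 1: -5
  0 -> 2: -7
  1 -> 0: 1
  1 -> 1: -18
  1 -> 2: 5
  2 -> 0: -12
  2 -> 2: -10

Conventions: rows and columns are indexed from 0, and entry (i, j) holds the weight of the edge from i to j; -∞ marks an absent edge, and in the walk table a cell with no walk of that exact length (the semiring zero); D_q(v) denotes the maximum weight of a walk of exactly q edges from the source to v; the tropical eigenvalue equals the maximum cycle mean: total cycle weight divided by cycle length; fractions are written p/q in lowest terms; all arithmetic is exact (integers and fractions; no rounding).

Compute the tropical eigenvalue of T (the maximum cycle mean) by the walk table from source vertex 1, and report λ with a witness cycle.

q=0: [-∞, 0, -∞]
q=1: [1, -18, 5]
q=2: [-7, -4, -5]
q=3: [-3, -12, 1]
Optimal cycle mean attained by: cycle 0->1->0, total (-5) + 1, length 2.
Answer: λ = -2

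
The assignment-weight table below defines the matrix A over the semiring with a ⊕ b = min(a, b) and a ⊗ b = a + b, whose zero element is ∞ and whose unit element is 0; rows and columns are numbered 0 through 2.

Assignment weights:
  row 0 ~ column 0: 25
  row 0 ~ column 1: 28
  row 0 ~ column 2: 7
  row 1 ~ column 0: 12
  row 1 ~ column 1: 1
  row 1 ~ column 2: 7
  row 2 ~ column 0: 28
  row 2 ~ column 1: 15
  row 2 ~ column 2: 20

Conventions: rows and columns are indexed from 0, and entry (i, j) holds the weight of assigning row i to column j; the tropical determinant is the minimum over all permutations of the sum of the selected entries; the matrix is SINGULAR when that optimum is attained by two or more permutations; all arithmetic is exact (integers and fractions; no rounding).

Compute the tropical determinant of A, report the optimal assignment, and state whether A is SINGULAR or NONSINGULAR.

σ = (0, 1, 2): 25 + 1 + 20 = 46
σ = (0, 2, 1): 25 + 7 + 15 = 47
σ = (1, 0, 2): 28 + 12 + 20 = 60
σ = (1, 2, 0): 28 + 7 + 28 = 63
σ = (2, 0, 1): 7 + 12 + 15 = 34
σ = (2, 1, 0): 7 + 1 + 28 = 36
Optimal value attained by: σ = (2, 0, 1).
Answer: det⊕(A) = 34; verdict: NONSINGULAR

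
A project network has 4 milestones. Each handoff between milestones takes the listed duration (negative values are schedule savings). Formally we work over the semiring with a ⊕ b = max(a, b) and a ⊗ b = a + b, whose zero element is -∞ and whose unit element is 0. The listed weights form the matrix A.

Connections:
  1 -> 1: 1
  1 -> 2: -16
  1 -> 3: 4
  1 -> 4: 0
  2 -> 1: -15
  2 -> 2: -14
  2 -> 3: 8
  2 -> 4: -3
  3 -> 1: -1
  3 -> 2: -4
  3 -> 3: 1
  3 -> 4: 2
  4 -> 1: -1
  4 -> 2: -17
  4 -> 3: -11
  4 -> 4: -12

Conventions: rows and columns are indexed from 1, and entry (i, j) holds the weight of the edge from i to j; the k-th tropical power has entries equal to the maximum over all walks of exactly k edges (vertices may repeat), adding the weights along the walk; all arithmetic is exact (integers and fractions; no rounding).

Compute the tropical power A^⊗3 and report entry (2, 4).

A^⊗2:
  [3, 0, 5, 6]
  [7, 4, 9, 10]
  [1, -3, 4, 3]
  [0, -15, 3, -1]
A^⊗3:
  [5, 1, 8, 7]
  [9, 5, 12, 11]
  [3, 0, 5, 6]
  [2, -1, 4, 5]
Key observation: the optimum is the walk 2->3->3->4, with weight 8 + 1 + 2 = 11.
Optimal value attained by: walk 2->3->3->4.
Answer: (A^⊗3)[2][4] = 11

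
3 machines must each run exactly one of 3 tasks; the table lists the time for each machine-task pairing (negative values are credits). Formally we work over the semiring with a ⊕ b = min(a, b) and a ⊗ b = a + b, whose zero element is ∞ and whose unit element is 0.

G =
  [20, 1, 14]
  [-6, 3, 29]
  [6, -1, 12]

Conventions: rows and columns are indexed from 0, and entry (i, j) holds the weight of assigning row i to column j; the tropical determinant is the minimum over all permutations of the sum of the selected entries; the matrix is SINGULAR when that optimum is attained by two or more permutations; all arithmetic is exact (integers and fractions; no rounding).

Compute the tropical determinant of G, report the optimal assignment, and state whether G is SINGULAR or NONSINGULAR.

σ = (0, 1, 2): 20 + 3 + 12 = 35
σ = (0, 2, 1): 20 + 29 + (-1) = 48
σ = (1, 0, 2): 1 + (-6) + 12 = 7
σ = (1, 2, 0): 1 + 29 + 6 = 36
σ = (2, 0, 1): 14 + (-6) + (-1) = 7
σ = (2, 1, 0): 14 + 3 + 6 = 23
Optimal value attained by: σ = (1, 0, 2).
Answer: det⊕(G) = 7; verdict: SINGULAR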